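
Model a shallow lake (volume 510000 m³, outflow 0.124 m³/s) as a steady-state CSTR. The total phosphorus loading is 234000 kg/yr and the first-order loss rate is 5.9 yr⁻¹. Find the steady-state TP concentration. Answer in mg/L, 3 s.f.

33.8 mg/L

Outflow Q = 0.124 m³/s × 3.156e+07 s/yr = 3.913e+06 m³/yr.
Steady-state CSTR mass balance: W = Q·C + k·V·C, so C = W/(Q + kV).
Q + kV = 3.913e+06 + 5.9·510000 = 6.922e+06 m³/yr.
C = 234000/6.922e+06 = 0.0338 kg/m³ = 33.8 mg/L.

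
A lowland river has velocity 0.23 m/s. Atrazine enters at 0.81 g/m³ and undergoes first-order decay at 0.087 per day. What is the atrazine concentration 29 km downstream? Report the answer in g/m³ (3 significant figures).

0.713 g/m³

Travel time t = 29 km / 0.23 m/s = 2.9e+04/0.23 = 1.261e+05 s = 1.459 d.
First-order decay: C = 0.81·exp(−0.087·1.459) = 0.81·0.8808 = 0.7134 g/m³.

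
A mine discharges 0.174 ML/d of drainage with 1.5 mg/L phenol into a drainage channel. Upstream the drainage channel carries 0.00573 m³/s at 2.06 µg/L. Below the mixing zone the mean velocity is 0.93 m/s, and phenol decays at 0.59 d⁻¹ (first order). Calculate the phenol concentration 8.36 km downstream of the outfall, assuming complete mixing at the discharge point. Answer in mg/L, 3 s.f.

0.368 mg/L

0.174 ML/d = 0.002014 m³/s.
2.06 µg/L = 0.00206 mg/L.
After complete mixing, C₀ = (0.002014·1.5 + 0.00573·0.00206) / 0.007744 = 0.3916 mg/L.
Travel time t = 8360 m / 0.93 m/s = 8989 s = 0.104 d.
C = 0.3916·exp(−0.59·0.104) = 0.3916·0.9405 = 0.3683 mg/L.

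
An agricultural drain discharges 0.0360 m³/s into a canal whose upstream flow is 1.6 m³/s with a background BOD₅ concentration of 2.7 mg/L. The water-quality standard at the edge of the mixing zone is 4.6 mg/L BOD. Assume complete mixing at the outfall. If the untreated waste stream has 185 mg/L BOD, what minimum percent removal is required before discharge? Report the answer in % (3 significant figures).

Mass balance: 4.6·1.636 = 0.036·Cₑ + 1.6·2.7.
Cₑ = (7.526 − 4.32) / 0.036 = 89.04 mg/L.
Required removal = 1 − 89.04/185 = 51.87 %.

51.9 %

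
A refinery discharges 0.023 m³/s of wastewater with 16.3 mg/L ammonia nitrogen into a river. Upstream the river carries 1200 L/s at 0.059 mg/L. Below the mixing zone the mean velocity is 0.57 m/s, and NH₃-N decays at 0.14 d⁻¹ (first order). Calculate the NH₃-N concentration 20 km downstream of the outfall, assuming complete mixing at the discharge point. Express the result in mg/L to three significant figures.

0.344 mg/L

1200 L/s = 1.2 m³/s.
After complete mixing, C₀ = (0.023·16.3 + 1.2·0.059) / 1.223 = 0.3644 mg/L.
Travel time t = 2e+04 m / 0.57 m/s = 3.509e+04 s = 0.4061 d.
C = 0.3644·exp(−0.14·0.4061) = 0.3644·0.9447 = 0.3443 mg/L.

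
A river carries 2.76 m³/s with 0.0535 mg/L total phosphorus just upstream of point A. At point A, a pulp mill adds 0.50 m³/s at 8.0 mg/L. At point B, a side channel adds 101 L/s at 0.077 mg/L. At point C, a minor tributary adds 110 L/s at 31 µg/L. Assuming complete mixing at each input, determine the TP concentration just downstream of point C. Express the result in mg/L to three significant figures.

1.20 mg/L

After input A: C = (2.76·0.0535 + 0.5·8) / 3.26 = 1.272 mg/L.
101 L/s = 0.101 m³/s.
After input B: C = (3.26·1.272 + 0.101·0.077) / 3.361 = 1.236 mg/L.
110 L/s = 0.11 m³/s.
31 µg/L = 0.031 mg/L.
After input C: C = (3.361·1.236 + 0.11·0.031) / 3.471 = 1.198 mg/L.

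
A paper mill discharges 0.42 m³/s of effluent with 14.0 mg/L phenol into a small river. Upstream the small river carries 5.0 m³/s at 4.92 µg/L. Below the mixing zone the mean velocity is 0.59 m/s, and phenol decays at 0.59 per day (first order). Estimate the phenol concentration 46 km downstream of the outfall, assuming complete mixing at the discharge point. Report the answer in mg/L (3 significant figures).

4.92 µg/L = 0.00492 mg/L.
After complete mixing, C₀ = (0.42·14 + 5·0.00492) / 5.42 = 1.089 mg/L.
Travel time t = 4.6e+04 m / 0.59 m/s = 7.797e+04 s = 0.9024 d.
C = 1.089·exp(−0.59·0.9024) = 1.089·0.5872 = 0.6397 mg/L.

0.640 mg/L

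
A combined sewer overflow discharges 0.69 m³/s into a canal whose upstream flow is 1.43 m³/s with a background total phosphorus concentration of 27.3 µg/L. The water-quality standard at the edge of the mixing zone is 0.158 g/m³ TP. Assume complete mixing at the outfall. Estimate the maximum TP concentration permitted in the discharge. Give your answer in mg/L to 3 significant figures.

27.3 µg/L = 0.0273 mg/L.
Mass balance: 0.158·2.12 = 0.69·Cₑ + 1.43·0.0273.
Cₑ = (0.335 − 0.03904) / 0.69 = 0.4289 mg/L.

0.429 mg/L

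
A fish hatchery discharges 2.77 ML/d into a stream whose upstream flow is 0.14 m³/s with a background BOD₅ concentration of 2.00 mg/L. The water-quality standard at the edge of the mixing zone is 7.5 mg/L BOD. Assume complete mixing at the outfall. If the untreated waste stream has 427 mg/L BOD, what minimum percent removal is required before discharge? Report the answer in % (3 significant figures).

92.6 %

2.77 ML/d = 0.03206 m³/s.
Mass balance: 7.5·0.1721 = 0.03206·Cₑ + 0.14·2.
Cₑ = (1.29 − 0.28) / 0.03206 = 31.52 mg/L.
Required removal = 1 − 31.52/427 = 92.62 %.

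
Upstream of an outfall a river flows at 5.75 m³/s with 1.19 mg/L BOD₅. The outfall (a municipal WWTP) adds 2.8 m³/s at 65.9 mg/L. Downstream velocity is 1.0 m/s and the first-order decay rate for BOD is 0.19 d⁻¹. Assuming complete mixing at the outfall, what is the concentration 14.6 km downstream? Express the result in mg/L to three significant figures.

After complete mixing, C₀ = (2.8·65.9 + 5.75·1.19) / 8.55 = 22.38 mg/L.
Travel time t = 1.46e+04 m / 1.0 m/s = 1.46e+04 s = 0.169 d.
C = 22.38·exp(−0.19·0.169) = 22.38·0.9684 = 21.67 mg/L.

21.7 mg/L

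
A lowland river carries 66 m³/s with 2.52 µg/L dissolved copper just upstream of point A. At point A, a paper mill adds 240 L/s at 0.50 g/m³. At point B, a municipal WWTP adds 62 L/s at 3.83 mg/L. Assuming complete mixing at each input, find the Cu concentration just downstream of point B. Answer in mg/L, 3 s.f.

0.00790 mg/L

2.52 µg/L = 0.00252 mg/L.
240 L/s = 0.24 m³/s.
After input A: C = (66·0.00252 + 0.24·0.5) / 66.24 = 0.004322 mg/L.
62 L/s = 0.062 m³/s.
After input B: C = (66.24·0.004322 + 0.062·3.83) / 66.3 = 0.0079 mg/L.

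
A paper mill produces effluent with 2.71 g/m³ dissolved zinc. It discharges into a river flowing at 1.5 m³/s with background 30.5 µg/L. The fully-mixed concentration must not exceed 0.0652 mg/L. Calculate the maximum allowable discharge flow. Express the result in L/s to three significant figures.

30.5 µg/L = 0.0305 mg/L.
Mass balance at complete mixing: C_std·(Q_w + Q_r) = Q_w·C_e + Q_r·C_b.
Rearranging, Q_w = Q_r·(C_std − C_b)/(C_e − C_std) = 1.5·(0.0652 − 0.0305) / (2.71 − 0.0652) = 0.01968 m³/s.
= 19.68 L/s.

19.7 L/s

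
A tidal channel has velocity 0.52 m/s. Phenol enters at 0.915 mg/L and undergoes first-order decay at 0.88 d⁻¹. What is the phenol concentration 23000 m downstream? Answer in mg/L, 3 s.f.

0.583 mg/L

Travel time t = 23000 m / 0.52 m/s = 2.3e+04/0.52 = 4.423e+04 s = 0.5119 d.
First-order decay: C = 0.915·exp(−0.88·0.5119) = 0.915·0.6373 = 0.5831 mg/L.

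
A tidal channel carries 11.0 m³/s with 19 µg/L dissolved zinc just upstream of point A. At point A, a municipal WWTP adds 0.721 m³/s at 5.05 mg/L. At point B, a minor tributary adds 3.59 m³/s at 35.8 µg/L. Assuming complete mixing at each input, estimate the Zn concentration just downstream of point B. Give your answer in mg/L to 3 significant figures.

19 µg/L = 0.019 mg/L.
After input A: C = (11·0.019 + 0.721·5.05) / 11.72 = 0.3285 mg/L.
35.8 µg/L = 0.0358 mg/L.
After input B: C = (11.72·0.3285 + 3.59·0.0358) / 15.31 = 0.2599 mg/L.

0.260 mg/L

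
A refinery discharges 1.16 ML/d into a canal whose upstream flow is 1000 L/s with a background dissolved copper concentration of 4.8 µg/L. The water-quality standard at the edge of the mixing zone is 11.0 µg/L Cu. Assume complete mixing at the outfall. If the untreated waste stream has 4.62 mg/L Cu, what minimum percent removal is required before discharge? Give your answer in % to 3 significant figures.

1.16 ML/d = 0.01343 m³/s.
1000 L/s = 1 m³/s.
4.8 µg/L = 0.0048 mg/L.
11.0 µg/L = 0.011 mg/L.
Mass balance: 0.011·1.013 = 0.01343·Cₑ + 1·0.0048.
Cₑ = (0.01115 − 0.0048) / 0.01343 = 0.4728 mg/L.
Required removal = 1 − 0.4728/4.62 = 89.77 %.

89.8 %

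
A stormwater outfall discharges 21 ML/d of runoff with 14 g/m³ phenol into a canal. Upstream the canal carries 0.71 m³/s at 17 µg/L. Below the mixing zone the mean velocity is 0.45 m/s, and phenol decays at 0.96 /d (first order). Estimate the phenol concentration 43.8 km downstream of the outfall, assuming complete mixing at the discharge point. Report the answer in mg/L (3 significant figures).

1.21 mg/L

21 ML/d = 0.2431 m³/s.
17 µg/L = 0.017 mg/L.
After complete mixing, C₀ = (0.2431·14 + 0.71·0.017) / 0.9531 = 3.583 mg/L.
Travel time t = 4.38e+04 m / 0.45 m/s = 9.733e+04 s = 1.127 d.
C = 3.583·exp(−0.96·1.127) = 3.583·0.3391 = 1.215 mg/L.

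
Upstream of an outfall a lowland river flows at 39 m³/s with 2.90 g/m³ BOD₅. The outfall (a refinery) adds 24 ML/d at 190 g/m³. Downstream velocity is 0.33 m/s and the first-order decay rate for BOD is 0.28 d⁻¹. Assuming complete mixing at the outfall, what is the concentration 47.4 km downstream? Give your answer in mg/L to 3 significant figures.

2.65 mg/L

24 ML/d = 0.2778 m³/s.
After complete mixing, C₀ = (0.2778·190 + 39·2.9) / 39.28 = 4.223 mg/L.
Travel time t = 4.74e+04 m / 0.33 m/s = 1.436e+05 s = 1.662 d.
C = 4.223·exp(−0.28·1.662) = 4.223·0.6278 = 2.651 mg/L.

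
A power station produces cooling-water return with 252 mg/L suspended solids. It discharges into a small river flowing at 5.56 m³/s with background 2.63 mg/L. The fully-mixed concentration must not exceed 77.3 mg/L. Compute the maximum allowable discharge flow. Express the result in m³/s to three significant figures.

Mass balance at complete mixing: C_std·(Q_w + Q_r) = Q_w·C_e + Q_r·C_b.
Rearranging, Q_w = Q_r·(C_std − C_b)/(C_e − C_std) = 5.56·(77.3 − 2.63) / (252 − 77.3) = 2.376 m³/s.

2.38 m³/s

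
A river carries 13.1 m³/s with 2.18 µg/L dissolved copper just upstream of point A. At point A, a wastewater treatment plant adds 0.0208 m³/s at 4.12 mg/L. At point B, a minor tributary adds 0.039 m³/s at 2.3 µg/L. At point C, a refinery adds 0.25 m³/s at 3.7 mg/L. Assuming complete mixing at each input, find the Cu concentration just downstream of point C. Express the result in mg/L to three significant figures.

0.0775 mg/L

2.18 µg/L = 0.00218 mg/L.
After input A: C = (13.1·0.00218 + 0.0208·4.12) / 13.12 = 0.008708 mg/L.
2.3 µg/L = 0.0023 mg/L.
After input B: C = (13.12·0.008708 + 0.039·0.0023) / 13.16 = 0.008689 mg/L.
After input C: C = (13.16·0.008689 + 0.25·3.7) / 13.41 = 0.07751 mg/L.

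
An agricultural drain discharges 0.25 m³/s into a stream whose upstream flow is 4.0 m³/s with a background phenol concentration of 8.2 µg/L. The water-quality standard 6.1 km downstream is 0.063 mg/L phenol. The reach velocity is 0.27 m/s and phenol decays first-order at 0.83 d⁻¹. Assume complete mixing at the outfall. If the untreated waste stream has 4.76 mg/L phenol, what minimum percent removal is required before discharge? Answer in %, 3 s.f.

74.8 %

8.2 µg/L = 0.0082 mg/L.
Travel time to the compliance point: t = 6100/0.27 = 2.259e+04 s = 0.2615 d; decay factor exp(−0.83·0.2615) = 0.8049.
So the concentration just after mixing may be at most 0.063/0.8049 = 0.07827 mg/L.
Mass balance: 0.07827·4.25 = 0.25·Cₑ + 4·0.0082.
Cₑ = (0.3326 − 0.0328) / 0.25 = 1.199 mg/L.
Required removal = 1 − 1.199/4.76 = 74.8 %.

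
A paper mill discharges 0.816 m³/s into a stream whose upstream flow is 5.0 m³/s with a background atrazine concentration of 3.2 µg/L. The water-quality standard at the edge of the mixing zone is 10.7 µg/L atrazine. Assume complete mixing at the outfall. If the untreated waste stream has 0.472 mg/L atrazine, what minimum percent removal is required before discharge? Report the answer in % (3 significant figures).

88.0 %

3.2 µg/L = 0.0032 mg/L.
10.7 µg/L = 0.0107 mg/L.
Mass balance: 0.0107·5.816 = 0.816·Cₑ + 5·0.0032.
Cₑ = (0.06223 − 0.016) / 0.816 = 0.05666 mg/L.
Required removal = 1 − 0.05666/0.472 = 88 %.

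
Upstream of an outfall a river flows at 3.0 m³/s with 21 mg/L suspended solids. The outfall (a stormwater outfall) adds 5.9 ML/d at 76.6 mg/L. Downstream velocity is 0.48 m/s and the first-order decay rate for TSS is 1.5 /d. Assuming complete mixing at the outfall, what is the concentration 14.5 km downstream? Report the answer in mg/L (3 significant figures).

5.9 ML/d = 0.06829 m³/s.
After complete mixing, C₀ = (0.06829·76.6 + 3·21) / 3.068 = 22.24 mg/L.
Travel time t = 1.45e+04 m / 0.48 m/s = 3.021e+04 s = 0.3496 d.
C = 22.24·exp(−1.5·0.3496) = 22.24·0.5919 = 13.16 mg/L.

13.2 mg/L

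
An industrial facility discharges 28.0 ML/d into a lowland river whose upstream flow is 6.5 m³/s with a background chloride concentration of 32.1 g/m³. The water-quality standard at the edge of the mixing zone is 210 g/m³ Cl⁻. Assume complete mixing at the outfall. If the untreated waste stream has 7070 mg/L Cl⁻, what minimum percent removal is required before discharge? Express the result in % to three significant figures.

28.0 ML/d = 0.3241 m³/s.
Mass balance: 210·6.824 = 0.3241·Cₑ + 6.5·32.1.
Cₑ = (1433 − 208.7) / 0.3241 = 3778 mg/L.
Required removal = 1 − 3778/7070 = 46.56 %.

46.6 %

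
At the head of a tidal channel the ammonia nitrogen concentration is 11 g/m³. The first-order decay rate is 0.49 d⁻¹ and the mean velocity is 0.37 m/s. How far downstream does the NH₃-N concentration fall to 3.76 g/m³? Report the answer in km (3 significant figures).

From C = C₀·e^(−kt), t = ln(C₀/C)/k = ln(11/3.76)/0.49 = 1.073/0.49 = 2.191 d.
Distance = v·t = 0.37 m/s × 1.893e+05 s = 7.003e+04 m = 70.03 km.

70.0 km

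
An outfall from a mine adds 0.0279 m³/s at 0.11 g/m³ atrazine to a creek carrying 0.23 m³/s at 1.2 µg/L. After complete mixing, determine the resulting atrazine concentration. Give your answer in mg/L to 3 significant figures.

1.2 µg/L = 0.0012 mg/L.
By mass balance at complete mixing, C = (0.0279·0.11 + 0.23·0.0012) / (0.0279 + 0.23) = 0.003345/0.2579 = 0.01297 mg/L.

0.0130 mg/L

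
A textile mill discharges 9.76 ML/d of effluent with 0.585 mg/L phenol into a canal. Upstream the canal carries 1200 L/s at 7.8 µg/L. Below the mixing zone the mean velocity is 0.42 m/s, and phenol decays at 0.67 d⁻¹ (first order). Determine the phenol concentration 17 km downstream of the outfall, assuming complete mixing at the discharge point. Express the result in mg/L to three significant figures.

0.0420 mg/L

9.76 ML/d = 0.113 m³/s.
1200 L/s = 1.2 m³/s.
7.8 µg/L = 0.0078 mg/L.
After complete mixing, C₀ = (0.113·0.585 + 1.2·0.0078) / 1.313 = 0.05746 mg/L.
Travel time t = 1.7e+04 m / 0.42 m/s = 4.048e+04 s = 0.4685 d.
C = 0.05746·exp(−0.67·0.4685) = 0.05746·0.7306 = 0.04198 mg/L.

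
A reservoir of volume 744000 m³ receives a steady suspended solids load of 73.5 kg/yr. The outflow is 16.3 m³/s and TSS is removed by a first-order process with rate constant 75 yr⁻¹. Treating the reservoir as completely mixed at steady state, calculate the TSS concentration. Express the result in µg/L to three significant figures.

Outflow Q = 16.3 m³/s × 3.156e+07 s/yr = 5.144e+08 m³/yr.
Steady-state CSTR mass balance: W = Q·C + k·V·C, so C = W/(Q + kV).
Q + kV = 5.144e+08 + 75·744000 = 5.702e+08 m³/yr.
C = 73.5/5.702e+08 = 1.289e-07 kg/m³ = 0.0001289 mg/L = 0.1289 µg/L.

0.129 µg/L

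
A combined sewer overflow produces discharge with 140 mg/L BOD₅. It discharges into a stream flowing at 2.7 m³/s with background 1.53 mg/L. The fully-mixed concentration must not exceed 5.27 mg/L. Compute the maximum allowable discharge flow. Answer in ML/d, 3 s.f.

6.48 ML/d

Mass balance at complete mixing: C_std·(Q_w + Q_r) = Q_w·C_e + Q_r·C_b.
Rearranging, Q_w = Q_r·(C_std − C_b)/(C_e − C_std) = 2.7·(5.27 − 1.53) / (140 − 5.27) = 0.07495 m³/s.
= 6.476 ML/d.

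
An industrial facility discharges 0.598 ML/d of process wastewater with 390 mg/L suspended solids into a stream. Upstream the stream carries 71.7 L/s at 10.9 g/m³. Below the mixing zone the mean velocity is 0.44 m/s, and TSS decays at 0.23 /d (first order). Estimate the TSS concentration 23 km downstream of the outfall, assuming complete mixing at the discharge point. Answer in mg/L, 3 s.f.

0.598 ML/d = 0.006921 m³/s.
71.7 L/s = 0.0717 m³/s.
After complete mixing, C₀ = (0.006921·390 + 0.0717·10.9) / 0.07862 = 44.27 mg/L.
Travel time t = 2.3e+04 m / 0.44 m/s = 5.227e+04 s = 0.605 d.
C = 44.27·exp(−0.23·0.605) = 44.27·0.8701 = 38.52 mg/L.

38.5 mg/L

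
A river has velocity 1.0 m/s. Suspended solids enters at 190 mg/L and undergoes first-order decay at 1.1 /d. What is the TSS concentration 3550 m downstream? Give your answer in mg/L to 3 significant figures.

182 mg/L

Travel time t = 3550 m / 1.0 m/s = 3550/1.0 = 3550 s = 0.04109 d.
First-order decay: C = 190·exp(−1.1·0.04109) = 190·0.9558 = 181.6 mg/L.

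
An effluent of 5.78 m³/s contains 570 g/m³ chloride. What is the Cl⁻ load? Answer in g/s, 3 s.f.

3290 g/s

Mass flux = Q·C = 5.78 m³/s × 570 g/m³ = 3295 g/s.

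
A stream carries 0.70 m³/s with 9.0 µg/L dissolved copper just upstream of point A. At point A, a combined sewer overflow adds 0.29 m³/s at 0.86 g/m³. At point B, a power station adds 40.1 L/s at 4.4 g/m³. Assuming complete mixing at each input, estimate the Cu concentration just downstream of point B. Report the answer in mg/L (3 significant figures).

0.420 mg/L

9.0 µg/L = 0.009 mg/L.
After input A: C = (0.7·0.009 + 0.29·0.86) / 0.99 = 0.2583 mg/L.
40.1 L/s = 0.0401 m³/s.
After input B: C = (0.99·0.2583 + 0.0401·4.4) / 1.03 = 0.4195 mg/L.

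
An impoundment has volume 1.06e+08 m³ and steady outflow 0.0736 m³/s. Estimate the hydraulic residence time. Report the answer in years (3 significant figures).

45.6 yr

Q = 0.0736 m³/s × 3.156e+07 s/yr = 2.323e+06 m³/yr.
Hydraulic residence time τ = V/Q = 1.06e+08/2.323e+06 = 45.64 yr.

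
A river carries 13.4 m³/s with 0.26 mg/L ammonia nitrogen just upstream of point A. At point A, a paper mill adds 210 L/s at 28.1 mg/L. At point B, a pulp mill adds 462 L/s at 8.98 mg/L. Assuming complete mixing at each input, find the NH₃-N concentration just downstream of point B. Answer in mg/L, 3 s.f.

210 L/s = 0.21 m³/s.
After input A: C = (13.4·0.26 + 0.21·28.1) / 13.61 = 0.6896 mg/L.
462 L/s = 0.462 m³/s.
After input B: C = (13.61·0.6896 + 0.462·8.98) / 14.07 = 0.9618 mg/L.

0.962 mg/L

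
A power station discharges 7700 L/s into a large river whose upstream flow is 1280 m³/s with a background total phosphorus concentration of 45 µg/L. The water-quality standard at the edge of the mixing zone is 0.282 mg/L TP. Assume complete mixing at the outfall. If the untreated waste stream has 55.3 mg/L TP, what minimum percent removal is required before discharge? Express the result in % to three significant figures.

28.2 %

7700 L/s = 7.7 m³/s.
45 µg/L = 0.045 mg/L.
Mass balance: 0.282·1288 = 7.7·Cₑ + 1280·0.045.
Cₑ = (363.1 − 57.6) / 7.7 = 39.68 mg/L.
Required removal = 1 − 39.68/55.3 = 28.25 %.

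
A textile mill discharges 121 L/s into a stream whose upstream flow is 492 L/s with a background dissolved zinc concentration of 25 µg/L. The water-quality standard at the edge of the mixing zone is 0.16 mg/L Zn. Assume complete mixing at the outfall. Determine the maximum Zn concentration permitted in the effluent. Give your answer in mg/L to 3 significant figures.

0.709 mg/L

121 L/s = 0.121 m³/s.
492 L/s = 0.492 m³/s.
25 µg/L = 0.025 mg/L.
Mass balance: 0.16·0.613 = 0.121·Cₑ + 0.492·0.025.
Cₑ = (0.09808 − 0.0123) / 0.121 = 0.7089 mg/L.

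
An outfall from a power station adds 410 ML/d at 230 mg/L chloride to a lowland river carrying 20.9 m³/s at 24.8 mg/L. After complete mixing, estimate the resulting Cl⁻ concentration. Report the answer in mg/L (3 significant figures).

62.8 mg/L

410 ML/d = 4.745 m³/s.
Conservation of mass across the mixing zone: C = (4.745·230 + 20.9·24.8) / (4.745 + 20.9) = 1610/25.65 = 62.77 mg/L.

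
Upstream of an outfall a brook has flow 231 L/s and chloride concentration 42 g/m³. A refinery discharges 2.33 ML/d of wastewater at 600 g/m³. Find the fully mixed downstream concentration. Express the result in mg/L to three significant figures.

2.33 ML/d = 0.02697 m³/s.
231 L/s = 0.231 m³/s.
Conservation of mass across the mixing zone: C = (0.02697·600 + 0.231·42) / (0.02697 + 0.231) = 25.88/0.258 = 100.3 mg/L.

100 mg/L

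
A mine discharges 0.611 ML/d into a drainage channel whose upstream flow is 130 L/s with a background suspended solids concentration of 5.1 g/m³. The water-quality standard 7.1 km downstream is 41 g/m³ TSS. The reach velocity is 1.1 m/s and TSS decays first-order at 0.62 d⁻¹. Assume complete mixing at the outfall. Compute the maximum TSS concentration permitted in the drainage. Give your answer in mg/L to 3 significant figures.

739 mg/L

0.611 ML/d = 0.007072 m³/s.
130 L/s = 0.13 m³/s.
Travel time to the compliance point: t = 7100/1.1 = 6455 s = 0.07471 d; decay factor exp(−0.62·0.07471) = 0.9547.
So the concentration just after mixing may be at most 41/0.9547 = 42.94 mg/L.
Mass balance: 42.94·0.1371 = 0.007072·Cₑ + 0.13·5.1.
Cₑ = (5.886 − 0.663) / 0.007072 = 738.6 mg/L.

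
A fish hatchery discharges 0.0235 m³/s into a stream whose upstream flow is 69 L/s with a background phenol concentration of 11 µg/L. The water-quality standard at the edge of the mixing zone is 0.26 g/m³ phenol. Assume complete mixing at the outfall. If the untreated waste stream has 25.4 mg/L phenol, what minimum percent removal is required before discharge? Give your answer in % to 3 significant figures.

96.1 %

69 L/s = 0.069 m³/s.
11 µg/L = 0.011 mg/L.
Mass balance: 0.26·0.0925 = 0.0235·Cₑ + 0.069·0.011.
Cₑ = (0.02405 − 0.000759) / 0.0235 = 0.9911 mg/L.
Required removal = 1 − 0.9911/25.4 = 96.1 %.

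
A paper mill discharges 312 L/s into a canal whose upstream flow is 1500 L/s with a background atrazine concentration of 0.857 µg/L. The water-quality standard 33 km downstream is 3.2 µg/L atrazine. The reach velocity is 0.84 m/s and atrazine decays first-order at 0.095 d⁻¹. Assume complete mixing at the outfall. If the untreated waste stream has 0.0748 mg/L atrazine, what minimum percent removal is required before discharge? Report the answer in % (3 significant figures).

312 L/s = 0.312 m³/s.
1500 L/s = 1.5 m³/s.
0.857 µg/L = 0.000857 mg/L.
3.2 µg/L = 0.0032 mg/L.
Travel time to the compliance point: t = 3.3e+04/0.84 = 3.929e+04 s = 0.4547 d; decay factor exp(−0.095·0.4547) = 0.9577.
So the concentration just after mixing may be at most 0.0032/0.9577 = 0.003341 mg/L.
Mass balance: 0.003341·1.812 = 0.312·Cₑ + 1.5·0.000857.
Cₑ = (0.006054 − 0.001285) / 0.312 = 0.01528 mg/L.
Required removal = 1 − 0.01528/0.0748 = 79.57 %.

79.6 %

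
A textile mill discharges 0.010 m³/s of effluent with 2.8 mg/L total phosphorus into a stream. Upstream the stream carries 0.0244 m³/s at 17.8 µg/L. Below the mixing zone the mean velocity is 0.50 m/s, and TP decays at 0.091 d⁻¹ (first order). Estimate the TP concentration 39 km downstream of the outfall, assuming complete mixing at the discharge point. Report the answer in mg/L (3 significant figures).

0.761 mg/L

17.8 µg/L = 0.0178 mg/L.
After complete mixing, C₀ = (0.01·2.8 + 0.0244·0.0178) / 0.0344 = 0.8266 mg/L.
Travel time t = 3.9e+04 m / 0.50 m/s = 7.8e+04 s = 0.9028 d.
C = 0.8266·exp(−0.091·0.9028) = 0.8266·0.9211 = 0.7614 mg/L.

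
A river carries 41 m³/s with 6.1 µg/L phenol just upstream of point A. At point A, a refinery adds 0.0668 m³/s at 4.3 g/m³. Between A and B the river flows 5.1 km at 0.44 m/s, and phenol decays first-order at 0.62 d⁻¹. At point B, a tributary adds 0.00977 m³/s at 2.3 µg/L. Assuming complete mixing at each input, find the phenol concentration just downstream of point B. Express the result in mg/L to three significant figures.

0.0120 mg/L

6.1 µg/L = 0.0061 mg/L.
After input A: C = (41·0.0061 + 0.0668·4.3) / 41.07 = 0.01308 mg/L.
Over the 5.1 km reach to input B (t = 1.159e+04 s = 0.1342 d), decay gives C = 0.01308·exp(−0.62·0.1342) = 0.01204 mg/L.
2.3 µg/L = 0.0023 mg/L.
After input B: C = (41.07·0.01204 + 0.00977·0.0023) / 41.08 = 0.01204 mg/L.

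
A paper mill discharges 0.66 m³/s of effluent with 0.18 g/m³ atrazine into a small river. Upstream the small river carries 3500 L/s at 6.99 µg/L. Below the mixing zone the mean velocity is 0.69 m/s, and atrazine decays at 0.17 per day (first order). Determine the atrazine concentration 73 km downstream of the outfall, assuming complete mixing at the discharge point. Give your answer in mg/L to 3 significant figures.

3500 L/s = 3.5 m³/s.
6.99 µg/L = 0.00699 mg/L.
After complete mixing, C₀ = (0.66·0.18 + 3.5·0.00699) / 4.16 = 0.03444 mg/L.
Travel time t = 7.3e+04 m / 0.69 m/s = 1.058e+05 s = 1.225 d.
C = 0.03444·exp(−0.17·1.225) = 0.03444·0.8121 = 0.02797 mg/L.

0.0280 mg/L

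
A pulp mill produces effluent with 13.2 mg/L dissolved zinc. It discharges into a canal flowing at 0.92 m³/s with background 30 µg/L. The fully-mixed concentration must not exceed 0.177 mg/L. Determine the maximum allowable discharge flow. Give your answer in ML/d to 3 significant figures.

30 µg/L = 0.03 mg/L.
Mass balance at complete mixing: C_std·(Q_w + Q_r) = Q_w·C_e + Q_r·C_b.
Rearranging, Q_w = Q_r·(C_std − C_b)/(C_e − C_std) = 0.92·(0.177 − 0.03) / (13.2 − 0.177) = 0.01038 m³/s.
= 0.8972 ML/d.

0.897 ML/d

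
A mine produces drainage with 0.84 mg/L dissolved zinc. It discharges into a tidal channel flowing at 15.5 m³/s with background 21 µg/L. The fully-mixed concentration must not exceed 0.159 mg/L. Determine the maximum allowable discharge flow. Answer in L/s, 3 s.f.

3140 L/s

21 µg/L = 0.021 mg/L.
Mass balance at complete mixing: C_std·(Q_w + Q_r) = Q_w·C_e + Q_r·C_b.
Rearranging, Q_w = Q_r·(C_std − C_b)/(C_e − C_std) = 15.5·(0.159 − 0.021) / (0.84 − 0.159) = 3.141 m³/s.
= 3141 L/s.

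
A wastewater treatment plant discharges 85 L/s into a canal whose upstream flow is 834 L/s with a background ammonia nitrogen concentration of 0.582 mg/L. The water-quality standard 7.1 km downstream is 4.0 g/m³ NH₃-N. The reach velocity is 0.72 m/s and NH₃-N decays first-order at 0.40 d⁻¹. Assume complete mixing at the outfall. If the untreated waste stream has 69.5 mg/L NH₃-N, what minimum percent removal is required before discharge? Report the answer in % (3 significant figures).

43.1 %

85 L/s = 0.085 m³/s.
834 L/s = 0.834 m³/s.
Travel time to the compliance point: t = 7100/0.72 = 9861 s = 0.1141 d; decay factor exp(−0.40·0.1141) = 0.9554.
So the concentration just after mixing may be at most 4/0.9554 = 4.187 mg/L.
Mass balance: 4.187·0.919 = 0.085·Cₑ + 0.834·0.582.
Cₑ = (3.848 − 0.4854) / 0.085 = 39.56 mg/L.
Required removal = 1 − 39.56/69.5 = 43.08 %.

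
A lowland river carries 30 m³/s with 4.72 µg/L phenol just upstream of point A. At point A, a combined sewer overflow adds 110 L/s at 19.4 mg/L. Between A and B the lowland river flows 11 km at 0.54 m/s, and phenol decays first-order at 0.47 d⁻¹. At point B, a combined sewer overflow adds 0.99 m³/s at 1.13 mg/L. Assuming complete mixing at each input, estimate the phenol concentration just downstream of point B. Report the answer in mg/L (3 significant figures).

0.101 mg/L

4.72 µg/L = 0.00472 mg/L.
110 L/s = 0.11 m³/s.
After input A: C = (30·0.00472 + 0.11·19.4) / 30.11 = 0.07558 mg/L.
Over the 11 km reach to input B (t = 2.037e+04 s = 0.2358 d), decay gives C = 0.07558·exp(−0.47·0.2358) = 0.06765 mg/L.
After input B: C = (30.11·0.06765 + 0.99·1.13) / 31.1 = 0.1015 mg/L.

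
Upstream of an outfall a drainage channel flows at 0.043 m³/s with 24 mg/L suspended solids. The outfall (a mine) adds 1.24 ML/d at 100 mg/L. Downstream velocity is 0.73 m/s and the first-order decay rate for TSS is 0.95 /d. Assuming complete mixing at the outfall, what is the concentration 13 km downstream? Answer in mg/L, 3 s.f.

35.4 mg/L

1.24 ML/d = 0.01435 m³/s.
After complete mixing, C₀ = (0.01435·100 + 0.043·24) / 0.05735 = 43.02 mg/L.
Travel time t = 1.3e+04 m / 0.73 m/s = 1.781e+04 s = 0.2061 d.
C = 43.02·exp(−0.95·0.2061) = 43.02·0.8222 = 35.37 mg/L.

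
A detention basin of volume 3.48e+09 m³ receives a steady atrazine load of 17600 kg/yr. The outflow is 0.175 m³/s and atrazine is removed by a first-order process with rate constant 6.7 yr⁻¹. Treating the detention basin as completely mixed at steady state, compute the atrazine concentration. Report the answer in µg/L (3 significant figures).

Outflow Q = 0.175 m³/s × 3.156e+07 s/yr = 5.523e+06 m³/yr.
Steady-state CSTR mass balance: W = Q·C + k·V·C, so C = W/(Q + kV).
Q + kV = 5.523e+06 + 6.7·3.48e+09 = 2.332e+10 m³/yr.
C = 17600/2.332e+10 = 7.547e-07 kg/m³ = 0.0007547 mg/L = 0.7547 µg/L.

0.755 µg/L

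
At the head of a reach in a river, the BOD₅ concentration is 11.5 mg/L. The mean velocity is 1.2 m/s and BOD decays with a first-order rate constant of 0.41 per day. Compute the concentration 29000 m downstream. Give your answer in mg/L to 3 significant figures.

10.3 mg/L

Travel time t = 29000 m / 1.2 m/s = 2.9e+04/1.2 = 2.417e+04 s = 0.2797 d.
First-order decay: C = 11.5·exp(−0.41·0.2797) = 11.5·0.8917 = 10.25 mg/L.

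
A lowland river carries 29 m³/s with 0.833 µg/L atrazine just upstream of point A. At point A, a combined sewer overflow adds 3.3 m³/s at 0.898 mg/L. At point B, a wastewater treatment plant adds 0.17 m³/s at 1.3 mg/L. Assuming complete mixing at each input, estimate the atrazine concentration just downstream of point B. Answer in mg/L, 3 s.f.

0.833 µg/L = 0.000833 mg/L.
After input A: C = (29·0.000833 + 3.3·0.898) / 32.3 = 0.09249 mg/L.
After input B: C = (32.3·0.09249 + 0.17·1.3) / 32.47 = 0.09882 mg/L.

0.0988 mg/L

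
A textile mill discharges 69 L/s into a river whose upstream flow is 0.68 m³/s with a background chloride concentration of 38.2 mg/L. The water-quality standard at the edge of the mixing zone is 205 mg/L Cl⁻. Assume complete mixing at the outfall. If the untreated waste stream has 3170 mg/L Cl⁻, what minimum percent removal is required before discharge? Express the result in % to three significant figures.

69 L/s = 0.069 m³/s.
Mass balance: 205·0.749 = 0.069·Cₑ + 0.68·38.2.
Cₑ = (153.5 − 25.98) / 0.069 = 1849 mg/L.
Required removal = 1 − 1849/3170 = 41.68 %.

41.7 %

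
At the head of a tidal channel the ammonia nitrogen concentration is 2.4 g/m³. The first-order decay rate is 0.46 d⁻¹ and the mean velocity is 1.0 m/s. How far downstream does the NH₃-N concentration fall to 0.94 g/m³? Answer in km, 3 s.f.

From C = C₀·e^(−kt), t = ln(C₀/C)/k = ln(2.4/0.94)/0.46 = 0.9373/0.46 = 2.038 d.
Distance = v·t = 1.0 m/s × 1.761e+05 s = 1.761e+05 m = 176.1 km.

176 km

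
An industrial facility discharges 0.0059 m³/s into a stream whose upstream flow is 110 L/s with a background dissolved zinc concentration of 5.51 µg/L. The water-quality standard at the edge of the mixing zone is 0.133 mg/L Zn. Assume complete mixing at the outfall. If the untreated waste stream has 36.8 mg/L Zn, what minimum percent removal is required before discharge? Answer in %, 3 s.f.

110 L/s = 0.11 m³/s.
5.51 µg/L = 0.00551 mg/L.
Mass balance: 0.133·0.1159 = 0.0059·Cₑ + 0.11·0.00551.
Cₑ = (0.01541 − 0.0006061) / 0.0059 = 2.51 mg/L.
Required removal = 1 − 2.51/36.8 = 93.18 %.

93.2 %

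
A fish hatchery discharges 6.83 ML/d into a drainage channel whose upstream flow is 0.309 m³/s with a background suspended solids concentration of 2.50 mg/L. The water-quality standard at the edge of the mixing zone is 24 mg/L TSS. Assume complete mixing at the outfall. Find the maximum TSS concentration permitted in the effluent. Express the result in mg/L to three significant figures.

6.83 ML/d = 0.07905 m³/s.
Mass balance: 24·0.3881 = 0.07905·Cₑ + 0.309·2.5.
Cₑ = (9.313 − 0.7725) / 0.07905 = 108 mg/L.

108 mg/L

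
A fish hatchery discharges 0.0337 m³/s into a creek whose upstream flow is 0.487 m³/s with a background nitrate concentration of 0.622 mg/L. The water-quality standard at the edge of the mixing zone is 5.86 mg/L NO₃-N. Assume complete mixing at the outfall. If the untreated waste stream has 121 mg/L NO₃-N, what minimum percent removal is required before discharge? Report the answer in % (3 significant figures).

Mass balance: 5.86·0.5207 = 0.0337·Cₑ + 0.487·0.622.
Cₑ = (3.051 − 0.3029) / 0.0337 = 81.55 mg/L.
Required removal = 1 − 81.55/121 = 32.6 %.

32.6 %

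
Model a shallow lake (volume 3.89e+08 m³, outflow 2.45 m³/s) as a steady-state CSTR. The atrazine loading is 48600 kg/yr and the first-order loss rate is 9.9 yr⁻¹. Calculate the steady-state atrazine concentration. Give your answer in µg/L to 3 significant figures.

Outflow Q = 2.45 m³/s × 3.156e+07 s/yr = 7.732e+07 m³/yr.
Steady-state CSTR mass balance: W = Q·C + k·V·C, so C = W/(Q + kV).
Q + kV = 7.732e+07 + 9.9·3.89e+08 = 3.928e+09 m³/yr.
C = 48600/3.928e+09 = 1.237e-05 kg/m³ = 0.01237 mg/L = 12.37 µg/L.

12.4 µg/L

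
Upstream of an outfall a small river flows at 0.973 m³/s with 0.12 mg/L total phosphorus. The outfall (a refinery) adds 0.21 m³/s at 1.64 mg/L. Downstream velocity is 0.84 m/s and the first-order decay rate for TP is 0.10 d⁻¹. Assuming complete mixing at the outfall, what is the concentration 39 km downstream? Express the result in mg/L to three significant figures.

After complete mixing, C₀ = (0.21·1.64 + 0.973·0.12) / 1.183 = 0.3898 mg/L.
Travel time t = 3.9e+04 m / 0.84 m/s = 4.643e+04 s = 0.5374 d.
C = 0.3898·exp(−0.10·0.5374) = 0.3898·0.9477 = 0.3694 mg/L.

0.369 mg/L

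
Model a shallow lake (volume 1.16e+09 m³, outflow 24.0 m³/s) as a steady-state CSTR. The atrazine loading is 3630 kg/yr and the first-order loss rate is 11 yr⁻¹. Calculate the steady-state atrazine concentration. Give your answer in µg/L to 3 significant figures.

0.269 µg/L

Outflow Q = 24.0 m³/s × 3.156e+07 s/yr = 7.574e+08 m³/yr.
Steady-state CSTR mass balance: W = Q·C + k·V·C, so C = W/(Q + kV).
Q + kV = 7.574e+08 + 11·1.16e+09 = 1.352e+10 m³/yr.
C = 3630/1.352e+10 = 2.685e-07 kg/m³ = 0.0002685 mg/L = 0.2685 µg/L.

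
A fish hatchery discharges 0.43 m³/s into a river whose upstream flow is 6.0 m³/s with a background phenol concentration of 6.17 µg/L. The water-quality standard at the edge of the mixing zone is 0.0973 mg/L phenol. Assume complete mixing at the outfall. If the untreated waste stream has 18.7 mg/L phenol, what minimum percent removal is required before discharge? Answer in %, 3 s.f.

92.7 %

6.17 µg/L = 0.00617 mg/L.
Mass balance: 0.0973·6.43 = 0.43·Cₑ + 6·0.00617.
Cₑ = (0.6256 − 0.03702) / 0.43 = 1.369 mg/L.
Required removal = 1 − 1.369/18.7 = 92.68 %.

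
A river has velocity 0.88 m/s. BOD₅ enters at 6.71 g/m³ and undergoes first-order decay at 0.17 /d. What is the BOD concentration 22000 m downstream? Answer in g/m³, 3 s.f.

6.39 g/m³

Travel time t = 22000 m / 0.88 m/s = 2.2e+04/0.88 = 2.5e+04 s = 0.2894 d.
First-order decay: C = 6.71·exp(−0.17·0.2894) = 6.71·0.952 = 6.388 g/m³.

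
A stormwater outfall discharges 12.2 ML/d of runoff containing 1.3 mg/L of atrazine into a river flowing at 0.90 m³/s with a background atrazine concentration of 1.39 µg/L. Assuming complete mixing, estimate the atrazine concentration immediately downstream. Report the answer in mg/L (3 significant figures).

12.2 ML/d = 0.1412 m³/s.
1.39 µg/L = 0.00139 mg/L.
By mass balance at complete mixing, C = (0.1412·1.3 + 0.9·0.00139) / (0.1412 + 0.9) = 0.1848/1.041 = 0.1775 mg/L.

0.178 mg/L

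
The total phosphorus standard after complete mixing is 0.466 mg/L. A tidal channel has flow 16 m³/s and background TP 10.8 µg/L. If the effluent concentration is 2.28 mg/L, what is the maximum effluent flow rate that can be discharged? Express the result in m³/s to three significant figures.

4.01 m³/s

10.8 µg/L = 0.0108 mg/L.
Mass balance at complete mixing: C_std·(Q_w + Q_r) = Q_w·C_e + Q_r·C_b.
Rearranging, Q_w = Q_r·(C_std − C_b)/(C_e − C_std) = 16·(0.466 − 0.0108) / (2.28 − 0.466) = 4.015 m³/s.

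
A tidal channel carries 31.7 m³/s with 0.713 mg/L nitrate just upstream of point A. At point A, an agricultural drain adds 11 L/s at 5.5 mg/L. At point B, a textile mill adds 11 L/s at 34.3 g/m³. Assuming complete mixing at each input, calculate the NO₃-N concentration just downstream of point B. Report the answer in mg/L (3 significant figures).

11 L/s = 0.011 m³/s.
After input A: C = (31.7·0.713 + 0.011·5.5) / 31.71 = 0.7147 mg/L.
11 L/s = 0.011 m³/s.
After input B: C = (31.71·0.7147 + 0.011·34.3) / 31.72 = 0.7263 mg/L.

0.726 mg/L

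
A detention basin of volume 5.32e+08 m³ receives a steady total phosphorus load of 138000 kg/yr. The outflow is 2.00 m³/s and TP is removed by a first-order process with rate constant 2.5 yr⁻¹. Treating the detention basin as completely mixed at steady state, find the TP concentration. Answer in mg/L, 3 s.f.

Outflow Q = 2.00 m³/s × 3.156e+07 s/yr = 6.312e+07 m³/yr.
Steady-state CSTR mass balance: W = Q·C + k·V·C, so C = W/(Q + kV).
Q + kV = 6.312e+07 + 2.5·5.32e+08 = 1.393e+09 m³/yr.
C = 138000/1.393e+09 = 9.906e-05 kg/m³ = 0.09906 mg/L.

0.0991 mg/L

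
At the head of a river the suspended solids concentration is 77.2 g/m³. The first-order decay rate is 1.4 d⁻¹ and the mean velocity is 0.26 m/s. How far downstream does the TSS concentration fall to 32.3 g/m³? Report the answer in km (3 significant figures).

From C = C₀·e^(−kt), t = ln(C₀/C)/k = ln(77.2/32.3)/1.4 = 0.8713/1.4 = 0.6224 d.
Distance = v·t = 0.26 m/s × 5.377e+04 s = 1.398e+04 m = 13.98 km.

14.0 km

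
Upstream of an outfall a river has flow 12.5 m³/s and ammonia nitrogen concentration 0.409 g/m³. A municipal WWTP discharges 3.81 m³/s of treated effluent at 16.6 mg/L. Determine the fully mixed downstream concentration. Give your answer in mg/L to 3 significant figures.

By mass balance at complete mixing, C = (3.81·16.6 + 12.5·0.409) / (3.81 + 12.5) = 68.36/16.31 = 4.191 mg/L.

4.19 mg/L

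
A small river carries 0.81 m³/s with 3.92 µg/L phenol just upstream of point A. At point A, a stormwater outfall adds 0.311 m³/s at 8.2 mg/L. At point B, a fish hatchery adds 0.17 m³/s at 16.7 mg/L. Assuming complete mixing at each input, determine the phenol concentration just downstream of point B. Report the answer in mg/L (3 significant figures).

3.92 µg/L = 0.00392 mg/L.
After input A: C = (0.81·0.00392 + 0.311·8.2) / 1.121 = 2.278 mg/L.
After input B: C = (1.121·2.278 + 0.17·16.7) / 1.291 = 4.177 mg/L.

4.18 mg/L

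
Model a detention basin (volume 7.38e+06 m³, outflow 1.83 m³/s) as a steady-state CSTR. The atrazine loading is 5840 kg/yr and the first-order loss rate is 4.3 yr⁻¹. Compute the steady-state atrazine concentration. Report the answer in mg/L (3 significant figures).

0.0653 mg/L

Outflow Q = 1.83 m³/s × 3.156e+07 s/yr = 5.775e+07 m³/yr.
Steady-state CSTR mass balance: W = Q·C + k·V·C, so C = W/(Q + kV).
Q + kV = 5.775e+07 + 4.3·7.38e+06 = 8.948e+07 m³/yr.
C = 5840/8.948e+07 = 6.526e-05 kg/m³ = 0.06526 mg/L.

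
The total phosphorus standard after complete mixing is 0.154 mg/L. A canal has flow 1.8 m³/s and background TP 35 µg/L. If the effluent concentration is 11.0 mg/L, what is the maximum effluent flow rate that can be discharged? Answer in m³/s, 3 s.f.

35 µg/L = 0.035 mg/L.
Mass balance at complete mixing: C_std·(Q_w + Q_r) = Q_w·C_e + Q_r·C_b.
Rearranging, Q_w = Q_r·(C_std − C_b)/(C_e − C_std) = 1.8·(0.154 − 0.035) / (11 − 0.154) = 0.01975 m³/s.

0.0197 m³/s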